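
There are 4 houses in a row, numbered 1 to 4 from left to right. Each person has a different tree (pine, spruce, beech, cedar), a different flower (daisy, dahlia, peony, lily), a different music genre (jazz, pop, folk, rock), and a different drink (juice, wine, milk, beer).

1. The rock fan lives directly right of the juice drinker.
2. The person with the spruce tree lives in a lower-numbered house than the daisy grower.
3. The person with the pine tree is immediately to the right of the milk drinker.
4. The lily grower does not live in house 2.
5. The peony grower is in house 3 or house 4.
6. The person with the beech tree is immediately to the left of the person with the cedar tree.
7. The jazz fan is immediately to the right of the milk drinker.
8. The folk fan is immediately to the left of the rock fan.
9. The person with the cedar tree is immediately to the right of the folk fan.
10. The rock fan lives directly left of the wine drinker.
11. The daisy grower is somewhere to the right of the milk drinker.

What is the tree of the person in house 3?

cedar

House 4 tree: only pine fits.
Clue 3 places the milk drinker in house 3.
From clue 7, the jazz fan must be in house 4.
The daisy grower is in house 4 (clue 11).
House 1's flower must be lily (nothing else left).
So house 2 gets dahlia for flower.
So house 3 gets peony for flower.
Clue 10 places the rock fan in house 3.
That leaves wine as the drink for house 4.
Clue 1: the juice drinker is in house 2.
The folk fan is in house 2 (clue 8).
Clue 9 places the person with the cedar tree in house 3.
House 1 music genre: only pop fits.
House 1's drink must be beer (nothing else left).
Clue 6 places the person with the beech tree in house 2.
That leaves spruce as the tree for house 1.
So: house 1 = spruce/lily/pop/beer, house 2 = beech/dahlia/folk/juice, house 3 = cedar/peony/rock/milk, house 4 = pine/daisy/jazz/wine.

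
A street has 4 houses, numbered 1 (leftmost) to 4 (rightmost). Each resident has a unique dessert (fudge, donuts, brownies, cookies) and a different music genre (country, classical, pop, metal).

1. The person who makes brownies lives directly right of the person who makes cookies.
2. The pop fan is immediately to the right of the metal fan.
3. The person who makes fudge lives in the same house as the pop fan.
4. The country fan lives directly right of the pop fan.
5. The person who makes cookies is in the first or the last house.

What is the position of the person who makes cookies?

1

Clue 5 places the person who makes cookies in house 1.
By clue 1, the person who makes brownies is in house 2.
The only dessert still possible for house 4 is donuts.
The pop fan is in house 3 (clue 3).
Clue 4 places the country fan in house 4.
That leaves fudge as the dessert for house 3.
Clue 2: the metal fan is in house 2.
The only music genre still possible for house 1 is classical.
So: house 1 = cookies/classical, house 2 = brownies/metal, house 3 = fudge/pop, house 4 = donuts/country.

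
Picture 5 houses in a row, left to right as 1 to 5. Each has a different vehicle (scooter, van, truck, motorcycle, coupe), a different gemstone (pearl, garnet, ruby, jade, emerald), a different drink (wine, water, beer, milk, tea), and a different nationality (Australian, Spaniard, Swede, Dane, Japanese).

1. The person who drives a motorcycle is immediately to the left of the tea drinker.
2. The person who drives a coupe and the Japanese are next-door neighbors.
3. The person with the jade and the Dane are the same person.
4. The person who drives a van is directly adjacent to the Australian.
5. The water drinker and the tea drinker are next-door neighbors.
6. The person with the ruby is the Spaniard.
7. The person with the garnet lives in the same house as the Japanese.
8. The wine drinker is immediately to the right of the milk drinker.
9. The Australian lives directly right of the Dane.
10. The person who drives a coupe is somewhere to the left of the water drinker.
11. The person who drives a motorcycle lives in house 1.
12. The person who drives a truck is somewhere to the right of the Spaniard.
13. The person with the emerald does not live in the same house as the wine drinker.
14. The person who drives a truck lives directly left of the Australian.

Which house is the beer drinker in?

1

By clue 11, the person who drives a motorcycle is in house 1.
Clue 1: the tea drinker is in house 2.
The water drinker is in house 3 (clue 5).
Clue 10: the person who drives a coupe is in house 2.
The wine drinker is in house 5 (clue 8).
The milk drinker is in house 4 (clue 8).
That leaves pearl as the gemstone for house 5.
House 1's drink must be beer (nothing else left).
The person who drives a truck is narrowed to house 3 or 4; consider each.
Placing it in house 4 leads to a contradiction, so it's in house 3.
From clue 14, the Australian must be in house 4.
House 1's nationality must be Japanese (nothing else left).
House 3's nationality must be Dane (nothing else left).
The only nationality still possible for house 5 is Swede.
Clue 3: the person with the jade is in house 3.
Clue 4: the person who drives a van is in house 5.
By clue 6, the person with the ruby is in house 2.
Clue 7 places the person with the garnet in house 1.
That leaves scooter as the vehicle for house 4.
That leaves emerald as the gemstone for house 4.
House 2 nationality: only Spaniard fits.
So: house 1 = motorcycle/garnet/beer/Japanese, house 2 = coupe/ruby/tea/Spaniard, house 3 = truck/jade/water/Dane, house 4 = scooter/emerald/milk/Australian, house 5 = van/pearl/wine/Swede.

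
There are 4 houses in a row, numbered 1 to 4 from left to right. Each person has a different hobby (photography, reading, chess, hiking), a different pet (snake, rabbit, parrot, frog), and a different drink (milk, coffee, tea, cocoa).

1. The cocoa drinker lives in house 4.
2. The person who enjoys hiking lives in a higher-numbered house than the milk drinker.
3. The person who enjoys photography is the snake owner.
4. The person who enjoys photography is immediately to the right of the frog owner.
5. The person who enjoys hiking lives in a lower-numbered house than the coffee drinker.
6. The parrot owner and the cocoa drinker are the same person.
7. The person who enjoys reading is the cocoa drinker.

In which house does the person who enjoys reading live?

Clue 1 places the cocoa drinker in house 4.
Clue 6 places the parrot owner in house 4.
By clue 7, the person who enjoys reading is in house 4.
That leaves chess as the hobby for house 1.
Clue 5: the person who enjoys hiking is in house 2.
House 3's hobby must be photography (nothing else left).
That leaves coffee as the drink for house 3.
From clue 2, the milk drinker must be in house 1.
By clue 3, the snake owner is in house 3.
Clue 4: the frog owner is in house 2.
The only pet still possible for house 1 is rabbit.
So house 2 gets tea for drink.
So: house 1 = chess/rabbit/milk, house 2 = hiking/frog/tea, house 3 = photography/snake/coffee, house 4 = reading/parrot/cocoa.

4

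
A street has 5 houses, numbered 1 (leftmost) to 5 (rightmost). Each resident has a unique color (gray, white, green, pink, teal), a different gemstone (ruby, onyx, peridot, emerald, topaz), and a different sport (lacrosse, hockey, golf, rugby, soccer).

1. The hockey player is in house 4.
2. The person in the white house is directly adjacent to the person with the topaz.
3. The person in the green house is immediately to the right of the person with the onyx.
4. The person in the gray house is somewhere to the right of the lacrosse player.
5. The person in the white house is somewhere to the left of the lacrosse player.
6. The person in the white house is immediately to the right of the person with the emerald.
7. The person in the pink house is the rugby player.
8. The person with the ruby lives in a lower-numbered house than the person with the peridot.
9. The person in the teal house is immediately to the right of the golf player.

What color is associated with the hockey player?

Clue 1 places the hockey player in house 4.
The only color still possible for house 1 is pink.
By clue 5, the person in the white house is in house 2.
From clue 5, the lacrosse player must be in house 3.
The person with the emerald is in house 1 (clue 6).
The rugby player is in house 1 (clue 7).
House 5's gemstone must be peridot (nothing else left).
The only sport still possible for house 5 is soccer.
Clue 2 places the person with the topaz in house 3.
By clue 9, the person in the teal house is in house 3.
That leaves golf as the sport for house 2.
From clue 3, the person in the green house must be in house 5.
The person with the onyx is in house 4 (clue 3).
House 4 color: only gray fits.
House 2 gemstone: only ruby fits.
So: house 1 = pink/emerald/rugby, house 2 = white/ruby/golf, house 3 = teal/topaz/lacrosse, house 4 = gray/onyx/hockey, house 5 = green/peridot/soccer.

gray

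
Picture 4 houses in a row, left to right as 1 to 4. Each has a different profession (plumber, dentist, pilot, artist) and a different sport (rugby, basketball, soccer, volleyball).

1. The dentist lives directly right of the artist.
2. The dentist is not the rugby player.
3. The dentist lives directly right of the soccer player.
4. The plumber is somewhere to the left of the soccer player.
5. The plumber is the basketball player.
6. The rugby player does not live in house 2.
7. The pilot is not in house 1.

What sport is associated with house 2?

soccer

So house 1 gets plumber for profession.
The basketball player is in house 1 (clue 5).
The artist is narrowed to house 2 or 3; consider each.
Placing it in house 3 leads to a contradiction, so it's in house 2.
Clue 1 places the dentist in house 3.
Clue 2: the rugby player is in house 4.
Clue 3 places the soccer player in house 2.
So house 4 gets pilot for profession.
That leaves volleyball as the sport for house 3.
So: house 1 = plumber/basketball, house 2 = artist/soccer, house 3 = dentist/volleyball, house 4 = pilot/rugby.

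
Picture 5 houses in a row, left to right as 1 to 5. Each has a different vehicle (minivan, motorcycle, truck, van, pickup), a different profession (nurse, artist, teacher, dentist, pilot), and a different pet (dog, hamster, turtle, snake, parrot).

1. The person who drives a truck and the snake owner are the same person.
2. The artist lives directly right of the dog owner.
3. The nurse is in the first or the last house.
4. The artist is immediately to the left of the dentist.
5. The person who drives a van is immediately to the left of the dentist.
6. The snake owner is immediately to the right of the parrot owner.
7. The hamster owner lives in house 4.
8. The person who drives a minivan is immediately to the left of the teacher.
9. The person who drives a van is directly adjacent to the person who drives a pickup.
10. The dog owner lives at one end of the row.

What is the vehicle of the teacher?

motorcycle

By clue 7, the hamster owner is in house 4.
From clue 10, the dog owner must be in house 1.
The artist is in house 2 (clue 2).
The dentist is in house 3 (clue 4).
The person who drives a van is in house 2 (clue 5).
Clue 6 places the snake owner in house 3.
Clue 6: the parrot owner is in house 2.
The only pet still possible for house 5 is turtle.
By clue 1, the person who drives a truck is in house 3.
House 1's vehicle must be pickup (nothing else left).
So house 5 gets motorcycle for vehicle.
From clue 8, the teacher must be in house 5.
House 4 vehicle: only minivan fits.
House 4's profession must be pilot (nothing else left).
So house 1 gets nurse for profession.
So: house 1 = pickup/nurse/dog, house 2 = van/artist/parrot, house 3 = truck/dentist/snake, house 4 = minivan/pilot/hamster, house 5 = motorcycle/teacher/turtle.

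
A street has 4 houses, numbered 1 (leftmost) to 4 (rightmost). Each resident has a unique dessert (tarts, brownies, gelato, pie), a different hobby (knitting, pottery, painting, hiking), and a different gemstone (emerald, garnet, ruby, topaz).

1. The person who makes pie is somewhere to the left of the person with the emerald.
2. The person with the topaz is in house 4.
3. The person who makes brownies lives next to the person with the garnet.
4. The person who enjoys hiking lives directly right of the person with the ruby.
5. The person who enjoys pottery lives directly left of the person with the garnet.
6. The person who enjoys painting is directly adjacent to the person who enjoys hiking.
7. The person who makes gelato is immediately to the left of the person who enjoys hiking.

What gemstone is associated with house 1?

ruby

The person with the topaz is in house 4 (clue 2).
That leaves ruby as the gemstone for house 1.
Clue 4 places the person who enjoys hiking in house 2.
From clue 7, the person who makes gelato must be in house 1.
That leaves pie as the dessert for house 2.
That leaves knitting as the hobby for house 4.
The person with the emerald is in house 3 (clue 1).
Clue 5: the person with the garnet is in house 2.
So house 1 gets pottery for hobby.
House 3's hobby must be painting (nothing else left).
Clue 3: the person who makes brownies is in house 3.
House 4's dessert must be tarts (nothing else left).
So: house 1 = gelato/pottery/ruby, house 2 = pie/hiking/garnet, house 3 = brownies/painting/emerald, house 4 = tarts/knitting/topaz.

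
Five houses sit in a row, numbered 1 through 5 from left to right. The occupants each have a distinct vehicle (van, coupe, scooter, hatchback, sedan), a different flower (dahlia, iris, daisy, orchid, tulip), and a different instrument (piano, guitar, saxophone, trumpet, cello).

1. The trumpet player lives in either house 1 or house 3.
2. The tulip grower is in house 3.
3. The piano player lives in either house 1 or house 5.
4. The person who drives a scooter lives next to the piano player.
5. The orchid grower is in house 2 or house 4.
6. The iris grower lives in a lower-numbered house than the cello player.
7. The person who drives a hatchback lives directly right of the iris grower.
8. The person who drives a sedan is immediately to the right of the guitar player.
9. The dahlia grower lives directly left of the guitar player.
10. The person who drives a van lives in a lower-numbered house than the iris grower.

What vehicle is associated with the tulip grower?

Clue 2 places the tulip grower in house 3.
House 5's flower must be daisy (nothing else left).
So house 1 gets dahlia for flower.
By clue 9, the guitar player is in house 2.
Clue 8: the person who drives a sedan is in house 3.
From clue 7, the iris grower must be in house 4.
House 5 vehicle: only hatchback fits.
House 2 flower: only orchid fits.
Clue 6: the cello player is in house 5.
House 4's instrument must be saxophone (nothing else left).
The person who drives a scooter is in house 2 (clue 4).
House 4 vehicle: only coupe fits.
The only instrument still possible for house 1 is piano.
House 3's instrument must be trumpet (nothing else left).
House 1's vehicle must be van (nothing else left).
So: house 1 = van/dahlia/piano, house 2 = scooter/orchid/guitar, house 3 = sedan/tulip/trumpet, house 4 = coupe/iris/saxophone, house 5 = hatchback/daisy/cello.

sedan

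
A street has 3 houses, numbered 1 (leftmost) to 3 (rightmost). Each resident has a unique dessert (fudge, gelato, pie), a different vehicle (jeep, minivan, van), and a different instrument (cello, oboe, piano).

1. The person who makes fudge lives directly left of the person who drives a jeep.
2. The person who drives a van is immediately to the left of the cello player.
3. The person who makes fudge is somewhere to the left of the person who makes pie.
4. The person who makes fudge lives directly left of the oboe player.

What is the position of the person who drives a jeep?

3

That leaves piano as the instrument for house 1.
The person who makes fudge is narrowed to house 1 or 2; consider each.
Placing it in house 1 leads to a contradiction, so it's in house 2.
Clue 1: the person who drives a jeep is in house 3.
Clue 3: the person who makes pie is in house 3.
By clue 4, the oboe player is in house 3.
So house 1 gets gelato for dessert.
The only instrument still possible for house 2 is cello.
The person who drives a van is in house 1 (clue 2).
House 2 vehicle: only minivan fits.
So: house 1 = gelato/van/piano, house 2 = fudge/minivan/cello, house 3 = pie/jeep/oboe.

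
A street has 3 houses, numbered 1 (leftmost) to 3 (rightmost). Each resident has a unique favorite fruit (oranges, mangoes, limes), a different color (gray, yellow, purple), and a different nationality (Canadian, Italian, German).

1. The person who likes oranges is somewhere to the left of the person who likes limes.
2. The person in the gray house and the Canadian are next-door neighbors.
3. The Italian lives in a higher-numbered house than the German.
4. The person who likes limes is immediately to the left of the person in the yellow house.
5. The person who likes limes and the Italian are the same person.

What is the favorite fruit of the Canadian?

mangoes

From clue 4, the person who likes limes must be in house 2.
Clue 4: the person in the yellow house is in house 3.
From clue 5, the Italian must be in house 2.
That leaves mangoes as the favorite fruit for house 3.
House 1 nationality: only German fits.
That leaves Canadian as the nationality for house 3.
Clue 2: the person in the gray house is in house 2.
That leaves oranges as the favorite fruit for house 1.
The only color still possible for house 1 is purple.
So: house 1 = oranges/purple/German, house 2 = limes/gray/Italian, house 3 = mangoes/yellow/Canadian.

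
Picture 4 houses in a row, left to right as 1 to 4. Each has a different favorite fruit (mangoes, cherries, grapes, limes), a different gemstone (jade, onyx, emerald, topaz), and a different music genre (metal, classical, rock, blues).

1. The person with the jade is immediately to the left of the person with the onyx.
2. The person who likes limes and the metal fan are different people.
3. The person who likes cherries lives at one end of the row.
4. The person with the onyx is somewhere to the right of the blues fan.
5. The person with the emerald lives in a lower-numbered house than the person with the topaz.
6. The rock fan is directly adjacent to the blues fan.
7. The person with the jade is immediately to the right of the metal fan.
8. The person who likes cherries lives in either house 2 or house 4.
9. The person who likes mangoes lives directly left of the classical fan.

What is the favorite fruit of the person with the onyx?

mangoes

From clue 8, the person who likes cherries must be in house 4.
House 1 gemstone: only emerald fits.
The person with the jade is narrowed to house 2 or 3; consider each.
Placing it in house 3 leads to a contradiction, so it's in house 2.
Clue 1 places the person with the onyx in house 3.
Clue 7 places the metal fan in house 1.
House 4 gemstone: only topaz fits.
House 2's music genre must be blues (nothing else left).
House 4 music genre: only classical fits.
Clue 9 places the person who likes mangoes in house 3.
House 1 favorite fruit: only grapes fits.
House 2's favorite fruit must be limes (nothing else left).
House 3's music genre must be rock (nothing else left).
So: house 1 = grapes/emerald/metal, house 2 = limes/jade/blues, house 3 = mangoes/onyx/rock, house 4 = cherries/topaz/classical.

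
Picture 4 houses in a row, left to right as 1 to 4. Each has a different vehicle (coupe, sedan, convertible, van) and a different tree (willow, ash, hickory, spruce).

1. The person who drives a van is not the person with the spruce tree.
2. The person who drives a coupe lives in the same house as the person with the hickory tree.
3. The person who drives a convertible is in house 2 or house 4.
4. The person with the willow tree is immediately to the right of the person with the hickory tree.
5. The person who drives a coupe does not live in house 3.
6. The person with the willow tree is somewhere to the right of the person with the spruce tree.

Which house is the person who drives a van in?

3

House 4 tree: only ash fits.
House 3's tree must be willow (nothing else left).
The person with the hickory tree is in house 2 (clue 4).
That leaves spruce as the tree for house 1.
Clue 2 places the person who drives a coupe in house 2.
House 1 vehicle: only sedan fits.
That leaves van as the vehicle for house 3.
House 4's vehicle must be convertible (nothing else left).
So: house 1 = sedan/spruce, house 2 = coupe/hickory, house 3 = van/willow, house 4 = convertible/ash.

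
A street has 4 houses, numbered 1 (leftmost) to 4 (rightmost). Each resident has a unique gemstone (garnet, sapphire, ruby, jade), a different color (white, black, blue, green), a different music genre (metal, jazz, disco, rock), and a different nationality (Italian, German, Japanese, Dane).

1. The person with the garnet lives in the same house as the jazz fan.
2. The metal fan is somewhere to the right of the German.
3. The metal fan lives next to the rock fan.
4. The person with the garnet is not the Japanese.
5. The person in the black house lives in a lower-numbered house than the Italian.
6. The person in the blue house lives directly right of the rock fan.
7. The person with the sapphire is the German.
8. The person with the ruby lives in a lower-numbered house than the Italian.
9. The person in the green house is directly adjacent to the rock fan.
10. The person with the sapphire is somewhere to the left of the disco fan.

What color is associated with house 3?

The person with the ruby is narrowed to house 1 or 2 or 3; consider each.
Placing it in house 1 and house 2 leads to a contradiction, so it's in house 3.
From clue 8, the Italian must be in house 4.
The person with the sapphire is narrowed to house 1 or 2; consider each.
Placing it in house 1 leads to a contradiction, so it's in house 2.
From clue 7, the German must be in house 2.
That leaves jazz as the music genre for house 1.
House 2's music genre must be rock (nothing else left).
Clue 1: the person with the garnet is in house 1.
Clue 3: the metal fan is in house 3.
Clue 4 places the Japanese in house 3.
Clue 6: the person in the blue house is in house 3.
That leaves jade as the gemstone for house 4.
That leaves green as the color for house 1.
That leaves white as the color for house 4.
That leaves disco as the music genre for house 4.
So house 1 gets Dane for nationality.
House 2 color: only black fits.
So: house 1 = garnet/green/jazz/Dane, house 2 = sapphire/black/rock/German, house 3 = ruby/blue/metal/Japanese, house 4 = jade/white/disco/Italian.

blue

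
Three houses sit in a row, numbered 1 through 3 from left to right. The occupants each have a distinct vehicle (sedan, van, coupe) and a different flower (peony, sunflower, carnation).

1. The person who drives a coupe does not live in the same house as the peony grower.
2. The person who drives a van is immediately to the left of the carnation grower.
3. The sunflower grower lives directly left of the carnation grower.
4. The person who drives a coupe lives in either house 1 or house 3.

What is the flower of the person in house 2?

The person who drives a coupe is narrowed to house 1 or 3; consider each.
Placing it in house 1 leads to a contradiction, so it's in house 3.
That leaves carnation as the flower for house 3.
Clue 2 places the person who drives a van in house 2.
The sunflower grower is in house 2 (clue 3).
That leaves sedan as the vehicle for house 1.
House 1 flower: only peony fits.
So: house 1 = sedan/peony, house 2 = van/sunflower, house 3 = coupe/carnation.

sunflower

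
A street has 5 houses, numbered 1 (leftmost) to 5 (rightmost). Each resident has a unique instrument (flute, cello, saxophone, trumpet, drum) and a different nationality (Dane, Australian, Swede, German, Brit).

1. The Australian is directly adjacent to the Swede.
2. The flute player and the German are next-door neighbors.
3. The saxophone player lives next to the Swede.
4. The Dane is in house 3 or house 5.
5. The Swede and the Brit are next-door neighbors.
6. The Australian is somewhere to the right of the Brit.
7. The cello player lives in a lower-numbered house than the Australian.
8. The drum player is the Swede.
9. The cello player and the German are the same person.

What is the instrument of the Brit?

flute

The Dane is narrowed to house 3 or 5; consider each.
Placing it in house 3 leads to a contradiction, so it's in house 5.
The cello player is narrowed to house 1 or 2 or 3; consider each.
Placing it in house 2 and house 3 leads to a contradiction, so it's in house 1.
The German is in house 1 (clue 9).
By clue 2, the flute player is in house 2.
House 2 nationality: only Brit fits.
Clue 5: the Swede is in house 3.
The drum player is in house 3 (clue 8).
House 4 nationality: only Australian fits.
Clue 3: the saxophone player is in house 4.
House 5 instrument: only trumpet fits.
So: house 1 = cello/German, house 2 = flute/Brit, house 3 = drum/Swede, house 4 = saxophone/Australian, house 5 = trumpet/Dane.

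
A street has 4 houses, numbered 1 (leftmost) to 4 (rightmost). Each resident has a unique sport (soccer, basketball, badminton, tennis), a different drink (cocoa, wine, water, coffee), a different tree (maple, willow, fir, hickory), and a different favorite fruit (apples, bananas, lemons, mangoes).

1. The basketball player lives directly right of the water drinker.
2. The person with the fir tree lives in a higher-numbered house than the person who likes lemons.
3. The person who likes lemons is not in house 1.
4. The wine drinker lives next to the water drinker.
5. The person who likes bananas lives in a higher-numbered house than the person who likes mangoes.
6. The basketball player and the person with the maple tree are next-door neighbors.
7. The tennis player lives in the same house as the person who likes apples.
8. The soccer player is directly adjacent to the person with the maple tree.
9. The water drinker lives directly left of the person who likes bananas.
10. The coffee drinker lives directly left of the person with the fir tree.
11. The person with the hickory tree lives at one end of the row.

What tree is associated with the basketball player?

willow

The coffee drinker is narrowed to house 2 or 3; consider each.
Placing it in house 2 leads to a contradiction, so it's in house 3.
From clue 10, the person with the fir tree must be in house 4.
House 1's tree must be hickory (nothing else left).
House 4 drink: only cocoa fits.
House 4 favorite fruit: only apples fits.
Clue 7 places the tennis player in house 4.
House 1 favorite fruit: only mangoes fits.
The basketball player is narrowed to house 2 or 3; consider each.
Placing it in house 2 leads to a contradiction, so it's in house 3.
By clue 1, the water drinker is in house 2.
From clue 4, the wine drinker must be in house 1.
Clue 6 places the person with the maple tree in house 2.
Clue 9: the person who likes bananas is in house 3.
So house 2 gets badminton for sport.
House 3's tree must be willow (nothing else left).
So house 2 gets lemons for favorite fruit.
House 1's sport must be soccer (nothing else left).
So: house 1 = soccer/wine/hickory/mangoes, house 2 = badminton/water/maple/lemons, house 3 = basketball/coffee/willow/bananas, house 4 = tennis/cocoa/fir/apples.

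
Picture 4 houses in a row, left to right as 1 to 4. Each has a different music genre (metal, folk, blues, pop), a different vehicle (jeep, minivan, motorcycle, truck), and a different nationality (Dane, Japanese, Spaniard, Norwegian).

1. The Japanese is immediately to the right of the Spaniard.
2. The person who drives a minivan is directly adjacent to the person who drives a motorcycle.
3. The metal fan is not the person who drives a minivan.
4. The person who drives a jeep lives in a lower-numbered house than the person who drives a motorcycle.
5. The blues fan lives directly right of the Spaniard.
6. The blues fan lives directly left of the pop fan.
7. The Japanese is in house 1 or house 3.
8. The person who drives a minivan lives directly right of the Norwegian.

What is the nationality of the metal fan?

From clue 7, the Japanese must be in house 3.
The only nationality still possible for house 4 is Dane.
By clue 1, the Spaniard is in house 2.
Clue 5: the blues fan is in house 3.
From clue 6, the pop fan must be in house 4.
So house 1 gets Norwegian for nationality.
Clue 8 places the person who drives a minivan in house 2.
The person who drives a motorcycle is in house 3 (clue 2).
Clue 3 places the metal fan in house 1.
By clue 4, the person who drives a jeep is in house 1.
House 2 music genre: only folk fits.
The only vehicle still possible for house 4 is truck.
So: house 1 = metal/jeep/Norwegian, house 2 = folk/minivan/Spaniard, house 3 = blues/motorcycle/Japanese, house 4 = pop/truck/Dane.

Norwegian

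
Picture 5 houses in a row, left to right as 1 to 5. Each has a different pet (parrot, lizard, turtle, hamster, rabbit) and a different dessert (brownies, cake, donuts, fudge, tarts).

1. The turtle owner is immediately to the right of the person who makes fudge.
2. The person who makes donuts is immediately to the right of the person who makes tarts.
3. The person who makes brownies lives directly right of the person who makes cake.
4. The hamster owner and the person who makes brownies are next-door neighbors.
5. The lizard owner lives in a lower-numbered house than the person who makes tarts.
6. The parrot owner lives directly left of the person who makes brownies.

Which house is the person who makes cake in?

1

The lizard owner is narrowed to house 1 or 2 or 3; consider each.
Placing it in house 1 and house 3 leads to a contradiction, so it's in house 2.
That leaves cake as the dessert for house 1.
Clue 3: the person who makes brownies is in house 2.
The parrot owner is in house 1 (clue 6).
The only pet still possible for house 3 is hamster.
So house 5 gets donuts for dessert.
The person who makes tarts is in house 4 (clue 2).
So house 3 gets fudge for dessert.
From clue 1, the turtle owner must be in house 4.
House 5 pet: only rabbit fits.
So: house 1 = parrot/cake, house 2 = lizard/brownies, house 3 = hamster/fudge, house 4 = turtle/tarts, house 5 = rabbit/donuts.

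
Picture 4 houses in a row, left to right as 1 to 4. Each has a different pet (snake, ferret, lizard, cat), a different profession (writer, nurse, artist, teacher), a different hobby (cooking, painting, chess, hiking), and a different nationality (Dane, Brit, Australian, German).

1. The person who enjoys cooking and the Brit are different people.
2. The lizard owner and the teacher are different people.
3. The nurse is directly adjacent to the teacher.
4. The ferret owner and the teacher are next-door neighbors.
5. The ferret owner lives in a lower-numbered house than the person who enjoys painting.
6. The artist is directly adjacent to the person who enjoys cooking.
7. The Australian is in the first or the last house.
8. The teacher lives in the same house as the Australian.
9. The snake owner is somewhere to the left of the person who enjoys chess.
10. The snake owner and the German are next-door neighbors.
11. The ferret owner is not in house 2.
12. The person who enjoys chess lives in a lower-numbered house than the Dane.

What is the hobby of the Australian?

By clue 4, the ferret owner is in house 3.
The teacher is in house 4 (clue 4).
By clue 5, the person who enjoys painting is in house 4.
Clue 8: the Australian is in house 4.
Clue 3: the nurse is in house 3.
The person who enjoys chess is in house 2 (clue 12).
House 4's pet must be cat (nothing else left).
House 3 nationality: only Dane fits.
From clue 6, the artist must be in house 2.
The snake owner is in house 1 (clue 9).
By clue 10, the German is in house 2.
So house 2 gets lizard for pet.
House 1's profession must be writer (nothing else left).
So house 1 gets Brit for nationality.
Clue 1 places the person who enjoys cooking in house 3.
House 1's hobby must be hiking (nothing else left).
So: house 1 = snake/writer/hiking/Brit, house 2 = lizard/artist/chess/German, house 3 = ferret/nurse/cooking/Dane, house 4 = cat/teacher/painting/Australian.

painting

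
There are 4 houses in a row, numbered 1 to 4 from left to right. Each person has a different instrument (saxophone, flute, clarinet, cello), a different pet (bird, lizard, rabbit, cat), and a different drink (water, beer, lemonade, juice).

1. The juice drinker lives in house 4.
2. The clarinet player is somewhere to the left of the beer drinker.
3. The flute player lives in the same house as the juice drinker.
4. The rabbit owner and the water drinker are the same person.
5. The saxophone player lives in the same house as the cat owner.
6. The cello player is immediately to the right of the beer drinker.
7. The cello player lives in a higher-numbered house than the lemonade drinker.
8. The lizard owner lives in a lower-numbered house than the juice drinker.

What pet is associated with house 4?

The juice drinker is in house 4 (clue 1).
By clue 3, the flute player is in house 4.
So house 3 gets cello for instrument.
Clue 6: the beer drinker is in house 2.
So house 4 gets bird for pet.
The only drink still possible for house 1 is lemonade.
That leaves water as the drink for house 3.
The clarinet player is in house 1 (clue 2).
Clue 4: the rabbit owner is in house 3.
That leaves saxophone as the instrument for house 2.
Clue 5: the cat owner is in house 2.
So house 1 gets lizard for pet.
So: house 1 = clarinet/lizard/lemonade, house 2 = saxophone/cat/beer, house 3 = cello/rabbit/water, house 4 = flute/bird/juice.

bird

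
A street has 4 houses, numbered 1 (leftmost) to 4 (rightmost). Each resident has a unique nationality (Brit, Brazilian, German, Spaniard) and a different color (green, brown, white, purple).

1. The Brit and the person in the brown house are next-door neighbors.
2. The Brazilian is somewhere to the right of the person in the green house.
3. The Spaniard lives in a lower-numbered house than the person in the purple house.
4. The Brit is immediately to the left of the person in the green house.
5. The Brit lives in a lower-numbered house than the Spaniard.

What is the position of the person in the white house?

2

The Brazilian is narrowed to house 3 or 4; consider each.
Placing it in house 3 leads to a contradiction, so it's in house 4.
The Brit is narrowed to house 1 or 2; consider each.
Placing it in house 1 leads to a contradiction, so it's in house 2.
From clue 4, the person in the green house must be in house 3.
Clue 5: the Spaniard is in house 3.
House 1 nationality: only German fits.
That leaves brown as the color for house 1.
House 2's color must be white (nothing else left).
House 4 color: only purple fits.
So: house 1 = German/brown, house 2 = Brit/white, house 3 = Spaniard/green, house 4 = Brazilian/purple.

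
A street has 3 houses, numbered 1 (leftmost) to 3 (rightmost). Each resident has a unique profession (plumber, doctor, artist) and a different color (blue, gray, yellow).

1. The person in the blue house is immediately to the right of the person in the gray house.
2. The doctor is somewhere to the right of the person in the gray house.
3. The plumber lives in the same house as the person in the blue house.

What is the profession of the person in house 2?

plumber

House 1 profession: only artist fits.
The doctor is narrowed to house 2 or 3; consider each.
Placing it in house 2 leads to a contradiction, so it's in house 3.
House 2 profession: only plumber fits.
Clue 3: the person in the blue house is in house 2.
That leaves gray as the color for house 1.
The only color still possible for house 3 is yellow.
So: house 1 = artist/gray, house 2 = plumber/blue, house 3 = doctor/yellow.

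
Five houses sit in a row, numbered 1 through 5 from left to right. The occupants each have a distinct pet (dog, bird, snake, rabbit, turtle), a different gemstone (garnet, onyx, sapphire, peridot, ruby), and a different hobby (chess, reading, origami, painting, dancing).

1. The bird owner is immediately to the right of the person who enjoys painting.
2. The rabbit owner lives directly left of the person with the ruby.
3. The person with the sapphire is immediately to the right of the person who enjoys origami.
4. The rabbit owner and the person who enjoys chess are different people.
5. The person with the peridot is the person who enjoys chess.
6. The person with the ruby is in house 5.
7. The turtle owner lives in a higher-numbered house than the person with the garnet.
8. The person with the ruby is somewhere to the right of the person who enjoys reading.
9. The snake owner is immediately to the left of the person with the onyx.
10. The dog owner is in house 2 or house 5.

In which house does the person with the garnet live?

Clue 6 places the person with the ruby in house 5.
The rabbit owner is in house 4 (clue 2).
So house 1 gets snake for pet.
The only hobby still possible for house 5 is dancing.
By clue 9, the person with the onyx is in house 2.
The dog owner is narrowed to house 2 or 5; consider each.
Placing it in house 5 leads to a contradiction, so it's in house 2.
The bird owner is narrowed to house 3 or 5; consider each.
Placing it in house 5 leads to a contradiction, so it's in house 3.
By clue 1, the person who enjoys painting is in house 2.
So house 5 gets turtle for pet.
So house 4 gets reading for hobby.
Clue 3: the person with the sapphire is in house 4.
So house 1 gets chess for hobby.
The only hobby still possible for house 3 is origami.
Clue 5: the person with the peridot is in house 1.
That leaves garnet as the gemstone for house 3.
So: house 1 = snake/peridot/chess, house 2 = dog/onyx/painting, house 3 = bird/garnet/origami, house 4 = rabbit/sapphire/reading, house 5 = turtle/ruby/dancing.

3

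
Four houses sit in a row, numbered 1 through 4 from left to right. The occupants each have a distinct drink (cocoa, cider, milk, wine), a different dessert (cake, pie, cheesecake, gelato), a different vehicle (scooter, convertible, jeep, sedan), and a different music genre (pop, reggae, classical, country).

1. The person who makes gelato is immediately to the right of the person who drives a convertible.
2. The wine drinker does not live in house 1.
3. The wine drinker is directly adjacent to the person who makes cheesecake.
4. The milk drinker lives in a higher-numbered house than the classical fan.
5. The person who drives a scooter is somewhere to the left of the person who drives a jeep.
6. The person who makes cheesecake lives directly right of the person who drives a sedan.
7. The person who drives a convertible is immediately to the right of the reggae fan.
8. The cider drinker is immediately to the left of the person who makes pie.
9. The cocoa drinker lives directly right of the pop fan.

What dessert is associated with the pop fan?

cheesecake

House 1's drink must be cider (nothing else left).
House 1 dessert: only cake fits.
House 4's vehicle must be jeep (nothing else left).
That leaves country as the music genre for house 4.
The person who makes pie is in house 2 (clue 8).
House 1's vehicle must be scooter (nothing else left).
The person who makes cheesecake is narrowed to house 3 or 4; consider each.
Placing it in house 4 leads to a contradiction, so it's in house 3.
From clue 6, the person who drives a sedan must be in house 2.
That leaves gelato as the dessert for house 4.
House 3 vehicle: only convertible fits.
Clue 7 places the reggae fan in house 2.
House 3's drink must be milk (nothing else left).
The classical fan is in house 1 (clue 4).
That leaves pop as the music genre for house 3.
By clue 9, the cocoa drinker is in house 4.
The only drink still possible for house 2 is wine.
So: house 1 = cider/cake/scooter/classical, house 2 = wine/pie/sedan/reggae, house 3 = milk/cheesecake/convertible/pop, house 4 = cocoa/gelato/jeep/country.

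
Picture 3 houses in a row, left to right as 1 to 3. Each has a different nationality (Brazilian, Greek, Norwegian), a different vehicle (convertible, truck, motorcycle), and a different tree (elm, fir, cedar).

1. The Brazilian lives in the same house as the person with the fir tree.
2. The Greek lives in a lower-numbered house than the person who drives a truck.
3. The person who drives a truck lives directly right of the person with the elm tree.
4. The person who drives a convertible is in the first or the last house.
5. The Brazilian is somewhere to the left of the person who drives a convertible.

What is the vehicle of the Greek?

motorcycle

By clue 5, the person who drives a convertible is in house 3.
So house 3 gets Norwegian for nationality.
House 1's vehicle must be motorcycle (nothing else left).
House 2's vehicle must be truck (nothing else left).
From clue 2, the Greek must be in house 1.
The person with the elm tree is in house 1 (clue 3).
House 2 nationality: only Brazilian fits.
House 2 tree: only fir fits.
The only tree still possible for house 3 is cedar.
So: house 1 = Greek/motorcycle/elm, house 2 = Brazilian/truck/fir, house 3 = Norwegian/convertible/cedar.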